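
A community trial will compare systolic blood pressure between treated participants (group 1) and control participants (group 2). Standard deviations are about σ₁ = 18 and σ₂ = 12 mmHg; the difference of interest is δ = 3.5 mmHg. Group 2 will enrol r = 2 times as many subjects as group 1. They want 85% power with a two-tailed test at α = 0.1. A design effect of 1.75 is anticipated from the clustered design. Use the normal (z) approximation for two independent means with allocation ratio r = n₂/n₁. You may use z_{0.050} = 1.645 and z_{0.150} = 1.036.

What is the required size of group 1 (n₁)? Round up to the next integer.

n₁ = (z_{α/2} + z_β)² · (σ₁² + σ₂²/r) / δ²
   = (1.645 + 1.036)² · (18² + 12²/2) / 3.5²
   = 7.1878 · (324 + 72) / 12.25
   = 7.1878 · 396 / 12.25
   = 232.36
Design effect: 1.75 × 232.36 = 406.62.
Round up → n₁ = 407; n₂ = r·n₁ = 2 × 407 = 814.

n₁ = 407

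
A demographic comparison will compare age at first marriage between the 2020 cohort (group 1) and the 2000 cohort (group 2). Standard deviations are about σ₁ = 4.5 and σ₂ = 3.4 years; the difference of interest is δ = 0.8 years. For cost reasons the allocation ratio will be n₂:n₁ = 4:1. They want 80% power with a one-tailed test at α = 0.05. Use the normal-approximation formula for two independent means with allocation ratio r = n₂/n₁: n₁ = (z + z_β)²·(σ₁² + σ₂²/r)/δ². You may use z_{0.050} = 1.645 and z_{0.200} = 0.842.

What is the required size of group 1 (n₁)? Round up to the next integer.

n₁ = (z_α + z_β)² · (σ₁² + σ₂²/r) / δ²
   = (1.645 + 0.842)² · (4.5² + 3.4²/4) / 0.8²
   = 6.1852 · (20.25 + 2.89) / 0.64
   = 6.1852 · 23.14 / 0.64
   = 223.63
Round up → n₁ = 224; n₂ = r·n₁ = 4 × 224 = 896.

n₁ = 224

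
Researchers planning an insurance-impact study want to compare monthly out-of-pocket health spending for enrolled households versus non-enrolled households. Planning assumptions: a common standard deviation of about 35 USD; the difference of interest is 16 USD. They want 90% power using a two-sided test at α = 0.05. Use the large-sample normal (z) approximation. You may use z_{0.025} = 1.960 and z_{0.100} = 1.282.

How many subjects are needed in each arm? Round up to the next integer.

n = 101 per group

n = (z_{α/2} + z_β)² · (σ₁² + σ₂²) / δ²
  = (1.960 + 1.282)² · (2·35² = 2450) / 16²
  = 10.5106 · 2450 / 256
  = 100.59
Round up → n = 101 per group.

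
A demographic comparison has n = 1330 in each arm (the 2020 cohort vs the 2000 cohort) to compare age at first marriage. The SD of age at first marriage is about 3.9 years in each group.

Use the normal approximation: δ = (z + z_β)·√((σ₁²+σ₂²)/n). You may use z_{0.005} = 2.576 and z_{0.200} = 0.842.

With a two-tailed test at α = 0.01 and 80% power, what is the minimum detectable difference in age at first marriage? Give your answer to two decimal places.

δ = (z_{α/2} + z_β) · √((σ₁²+σ₂²)/n)
  = (2.576 + 0.842) · √(30.42/1330)
  = 3.418 · √0.02287
  = 3.418 · 0.1512
  = 0.5169

Minimum detectable difference ≈ 0.52 years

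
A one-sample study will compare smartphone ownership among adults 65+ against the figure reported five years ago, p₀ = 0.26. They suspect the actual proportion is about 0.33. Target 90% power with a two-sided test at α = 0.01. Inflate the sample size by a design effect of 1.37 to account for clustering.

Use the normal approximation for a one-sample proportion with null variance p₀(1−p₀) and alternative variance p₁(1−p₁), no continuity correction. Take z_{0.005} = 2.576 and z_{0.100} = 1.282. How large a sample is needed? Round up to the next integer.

n = 840

n = [z_{α/2}·√(p₀q₀) + z_β·√(p₁q₁)]² / (p₁ − p₀)²
  = [2.576·√(0.26·0.74) + 1.282·√(0.33·0.67)]² / (0.07)²
  = [2.576·0.4386 + 1.282·0.4702]² / 0.0049
  = [1.7327]² / 0.0049
  = 612.73
Design effect: 1.37 × 612.73 = 839.44.
Round up → n = 840.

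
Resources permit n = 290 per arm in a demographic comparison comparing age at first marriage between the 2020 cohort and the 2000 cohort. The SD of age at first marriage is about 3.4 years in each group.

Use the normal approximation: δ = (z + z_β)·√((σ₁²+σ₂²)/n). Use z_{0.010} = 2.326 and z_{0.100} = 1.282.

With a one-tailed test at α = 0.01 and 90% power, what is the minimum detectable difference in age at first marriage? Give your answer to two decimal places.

δ = (z_α + z_β) · √((σ₁²+σ₂²)/n)
  = (2.326 + 1.282) · √(23.12/290)
  = 3.608 · √0.07972
  = 3.608 · 0.2824
  = 1.0187

Minimum detectable difference ≈ 1.02 years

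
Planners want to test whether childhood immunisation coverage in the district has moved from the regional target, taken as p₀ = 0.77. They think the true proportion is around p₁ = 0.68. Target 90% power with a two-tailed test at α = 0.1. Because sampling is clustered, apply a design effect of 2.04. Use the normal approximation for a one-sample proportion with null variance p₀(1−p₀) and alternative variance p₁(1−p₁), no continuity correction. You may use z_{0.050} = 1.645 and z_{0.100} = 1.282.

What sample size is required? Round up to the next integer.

n = [z_{α/2}·√(p₀q₀) + z_β·√(p₁q₁)]² / (p₁ − p₀)²
  = [1.645·√(0.77·0.23) + 1.282·√(0.68·0.32)]² / (-0.09)²
  = [1.645·0.4208 + 1.282·0.4665]² / 0.0081
  = [1.2903]² / 0.0081
  = 205.54
Design effect: 2.04 × 205.54 = 419.30.
Round up → n = 420.

n = 420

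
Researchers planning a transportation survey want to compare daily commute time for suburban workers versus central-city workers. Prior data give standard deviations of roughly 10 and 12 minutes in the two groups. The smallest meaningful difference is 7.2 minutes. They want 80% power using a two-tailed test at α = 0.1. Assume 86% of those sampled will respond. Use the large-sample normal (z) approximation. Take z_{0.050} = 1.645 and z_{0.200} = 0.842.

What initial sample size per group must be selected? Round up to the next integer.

n = (z_{α/2} + z_β)² · (σ₁² + σ₂²) / δ²
  = (1.645 + 0.842)² · (10² + 12² = 244) / 7.2²
  = 6.1852 · 244 / 51.84
  = 29.11
Adjust for 86% response: 29.11 / 0.86 = 33.85.
Round up → n = 34 per group.

n = 34 per group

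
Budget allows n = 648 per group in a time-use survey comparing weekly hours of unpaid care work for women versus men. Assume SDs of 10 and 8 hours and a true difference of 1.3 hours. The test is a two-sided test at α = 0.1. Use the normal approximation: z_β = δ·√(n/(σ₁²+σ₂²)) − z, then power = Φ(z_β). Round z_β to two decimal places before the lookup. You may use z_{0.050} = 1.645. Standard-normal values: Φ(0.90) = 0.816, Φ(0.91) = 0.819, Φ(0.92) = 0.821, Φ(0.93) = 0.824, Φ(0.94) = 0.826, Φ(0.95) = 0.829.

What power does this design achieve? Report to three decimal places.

Power ≈ 0.826

z_β = δ·√(n/(σ₁²+σ₂²)) − z_{α/2}
    = 1.3 · √(648/164) − 1.645
    = 1.3 · 1.98777 − 1.645
    = 2.5841 − 1.645 = 0.9391 → 0.94
Power = Φ(0.94) = 0.826.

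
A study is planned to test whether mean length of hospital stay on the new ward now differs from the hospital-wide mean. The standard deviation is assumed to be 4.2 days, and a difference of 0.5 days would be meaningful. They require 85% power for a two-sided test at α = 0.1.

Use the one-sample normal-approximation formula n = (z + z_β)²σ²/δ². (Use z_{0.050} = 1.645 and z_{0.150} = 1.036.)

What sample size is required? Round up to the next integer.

n = 508

n = (z_{α/2} + z_β)² · σ² / δ²
  = (1.645 + 1.036)² · 4.2² / 0.5²
  = 7.1878 · 17.64 / 0.25
  = 507.17
Round up → n = 508.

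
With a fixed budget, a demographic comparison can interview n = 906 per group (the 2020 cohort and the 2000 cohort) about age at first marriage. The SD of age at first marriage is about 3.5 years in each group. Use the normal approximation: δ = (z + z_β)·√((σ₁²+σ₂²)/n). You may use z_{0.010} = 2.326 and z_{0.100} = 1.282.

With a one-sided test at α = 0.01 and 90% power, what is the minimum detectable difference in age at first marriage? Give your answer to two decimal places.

Minimum detectable difference ≈ 0.59 years

δ = (z_α + z_β) · √((σ₁²+σ₂²)/n)
  = (2.326 + 1.282) · √(24.5/906)
  = 3.608 · √0.02704
  = 3.608 · 0.1644
  = 0.5933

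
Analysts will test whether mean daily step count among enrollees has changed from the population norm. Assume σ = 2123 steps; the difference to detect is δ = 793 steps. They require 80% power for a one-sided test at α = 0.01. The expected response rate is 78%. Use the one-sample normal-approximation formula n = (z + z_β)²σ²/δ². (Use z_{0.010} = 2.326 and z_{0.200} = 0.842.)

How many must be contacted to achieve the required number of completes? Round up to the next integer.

n = (z_α + z_β)² · σ² / δ²
  = (2.326 + 0.842)² · 2123² / 793²
  = 10.0362 · 4507129 / 628849
  = 71.93
Adjust for 78% response: 71.93 / 0.78 = 92.22.
Round up → n = 93.

n = 93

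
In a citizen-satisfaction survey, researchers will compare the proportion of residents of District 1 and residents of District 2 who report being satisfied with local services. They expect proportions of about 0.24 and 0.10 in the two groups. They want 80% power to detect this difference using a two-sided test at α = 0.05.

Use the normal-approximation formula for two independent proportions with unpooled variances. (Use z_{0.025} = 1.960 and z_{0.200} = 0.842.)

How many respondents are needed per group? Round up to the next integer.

n = 110 per group

n = (z_{α/2} + z_β)² · [p₁(1−p₁) + p₂(1−p₂)] / (p₁ − p₂)²
  = (1.960 + 0.842)² · (0.24·0.76 + 0.10·0.90) / (0.14)²
  = (2.802)² · (0.1824 + 0.0900) / 0.0196
  = 7.8512 · 0.2724 / 0.0196
  = 109.12
Round up → n = 110 per group.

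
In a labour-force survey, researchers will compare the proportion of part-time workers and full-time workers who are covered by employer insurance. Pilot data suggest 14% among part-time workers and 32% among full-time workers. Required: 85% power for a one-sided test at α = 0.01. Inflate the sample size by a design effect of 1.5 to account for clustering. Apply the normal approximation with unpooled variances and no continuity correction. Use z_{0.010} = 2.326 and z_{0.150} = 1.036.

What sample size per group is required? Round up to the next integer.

n = 177 per group

n = (z_α + z_β)² · [p₁(1−p₁) + p₂(1−p₂)] / (p₁ − p₂)²
  = (2.326 + 1.036)² · (0.14·0.86 + 0.32·0.68) / (-0.18)²
  = (3.362)² · (0.1204 + 0.2176) / 0.0324
  = 11.3030 · 0.3380 / 0.0324
  = 117.91
Design effect: 1.5 × 117.91 = 176.87.
Round up → n = 177 per group.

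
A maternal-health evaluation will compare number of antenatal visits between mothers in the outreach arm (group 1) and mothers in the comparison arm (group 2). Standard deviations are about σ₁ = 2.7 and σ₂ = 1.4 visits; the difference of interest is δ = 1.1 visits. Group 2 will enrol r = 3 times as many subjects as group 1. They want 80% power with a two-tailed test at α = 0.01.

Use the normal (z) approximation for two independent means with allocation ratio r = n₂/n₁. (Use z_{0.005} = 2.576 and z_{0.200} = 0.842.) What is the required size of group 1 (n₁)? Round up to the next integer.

n₁ = 77

n₁ = (z_{α/2} + z_β)² · (σ₁² + σ₂²/r) / δ²
   = (2.576 + 0.842)² · (2.7² + 1.4²/3) / 1.1²
   = 11.6827 · (7.29 + 0.65333) / 1.21
   = 11.6827 · 7.9433 / 1.21
   = 76.69
Round up → n₁ = 77; n₂ = r·n₁ = 3 × 77 = 231.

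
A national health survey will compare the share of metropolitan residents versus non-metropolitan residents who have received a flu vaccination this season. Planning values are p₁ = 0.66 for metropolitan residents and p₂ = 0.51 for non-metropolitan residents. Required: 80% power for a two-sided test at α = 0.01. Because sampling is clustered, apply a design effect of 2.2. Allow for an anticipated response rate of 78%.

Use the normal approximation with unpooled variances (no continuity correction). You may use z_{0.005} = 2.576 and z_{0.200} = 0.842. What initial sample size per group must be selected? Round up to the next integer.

n = (z_{α/2} + z_β)² · [p₁(1−p₁) + p₂(1−p₂)] / (p₁ − p₂)²
  = (2.576 + 0.842)² · (0.66·0.34 + 0.51·0.49) / (0.15)²
  = (3.418)² · (0.2244 + 0.2499) / 0.0225
  = 11.6827 · 0.4743 / 0.0225
  = 246.27
Design effect: 2.2 × 246.27 = 541.80.
Adjust for 78% response: 541.80 / 0.78 = 694.61.
Round up → n = 695 per group.

n = 695 per group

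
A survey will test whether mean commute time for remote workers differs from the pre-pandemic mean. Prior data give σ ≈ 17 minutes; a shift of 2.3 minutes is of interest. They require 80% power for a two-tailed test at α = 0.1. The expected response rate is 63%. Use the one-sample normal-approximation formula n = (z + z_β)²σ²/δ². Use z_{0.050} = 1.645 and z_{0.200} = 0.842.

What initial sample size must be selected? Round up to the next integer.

n = 537

n = (z_{α/2} + z_β)² · σ² / δ²
  = (1.645 + 0.842)² · 17² / 2.3²
  = 6.1852 · 289 / 5.29
  = 337.90
Adjust for 63% response: 337.90 / 0.63 = 536.36.
Round up → n = 537.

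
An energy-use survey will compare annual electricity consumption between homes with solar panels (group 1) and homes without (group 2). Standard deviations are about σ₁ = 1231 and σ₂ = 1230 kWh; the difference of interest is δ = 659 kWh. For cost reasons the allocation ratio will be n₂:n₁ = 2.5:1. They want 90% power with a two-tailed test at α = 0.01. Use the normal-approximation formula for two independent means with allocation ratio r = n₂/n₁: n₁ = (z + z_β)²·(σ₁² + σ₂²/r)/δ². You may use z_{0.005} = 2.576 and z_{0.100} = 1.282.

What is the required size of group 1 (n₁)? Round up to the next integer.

n₁ = 73

n₁ = (z_{α/2} + z_β)² · (σ₁² + σ₂²/r) / δ²
   = (2.576 + 1.282)² · (1231² + 1230²/2.5) / 659²
   = 14.8842 · (1515361 + 605160) / 434281
   = 14.8842 · 2120521 / 434281
   = 72.68
Round up → n₁ = 73; n₂ = r·n₁ = 2.5 × 73 = 183.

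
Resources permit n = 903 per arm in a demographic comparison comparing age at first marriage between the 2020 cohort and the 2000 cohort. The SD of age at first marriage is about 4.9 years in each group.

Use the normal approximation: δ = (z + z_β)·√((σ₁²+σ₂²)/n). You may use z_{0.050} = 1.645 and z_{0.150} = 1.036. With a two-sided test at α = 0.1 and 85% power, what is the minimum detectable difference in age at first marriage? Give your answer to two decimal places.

Minimum detectable difference ≈ 0.62 years

δ = (z_{α/2} + z_β) · √((σ₁²+σ₂²)/n)
  = (1.645 + 1.036) · √(48.02/903)
  = 2.681 · √0.05318
  = 2.681 · 0.2306
  = 0.6182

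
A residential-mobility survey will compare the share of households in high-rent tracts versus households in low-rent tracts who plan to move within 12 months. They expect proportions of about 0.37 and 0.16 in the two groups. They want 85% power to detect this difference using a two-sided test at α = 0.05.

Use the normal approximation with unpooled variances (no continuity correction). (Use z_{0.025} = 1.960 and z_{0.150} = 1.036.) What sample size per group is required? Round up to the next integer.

n = 75 per group

n = (z_{α/2} + z_β)² · [p₁(1−p₁) + p₂(1−p₂)] / (p₁ − p₂)²
  = (1.960 + 1.036)² · (0.37·0.63 + 0.16·0.84) / (0.21)²
  = (2.996)² · (0.2331 + 0.1344) / 0.0441
  = 8.9760 · 0.3675 / 0.0441
  = 74.80
Round up → n = 75 per group.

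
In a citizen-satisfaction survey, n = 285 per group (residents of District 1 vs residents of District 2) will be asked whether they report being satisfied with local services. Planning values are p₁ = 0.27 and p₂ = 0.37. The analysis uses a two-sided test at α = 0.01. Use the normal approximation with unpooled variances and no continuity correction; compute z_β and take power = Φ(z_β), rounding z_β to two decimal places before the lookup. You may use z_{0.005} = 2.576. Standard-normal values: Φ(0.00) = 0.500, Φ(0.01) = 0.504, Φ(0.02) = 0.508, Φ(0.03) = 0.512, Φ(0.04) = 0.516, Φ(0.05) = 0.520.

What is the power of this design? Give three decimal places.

Power ≈ 0.500

z_β = |p₁−p₂|·√(n/[p₁q₁+p₂q₂]) − z_{α/2}
    = 0.10 · √(285/0.4302) − 2.576
    = 0.10 · 25.7387 − 2.576
    = 2.5739 − 2.576 = -0.0021 → -0.00
Power = Φ(-0.00) = 0.500.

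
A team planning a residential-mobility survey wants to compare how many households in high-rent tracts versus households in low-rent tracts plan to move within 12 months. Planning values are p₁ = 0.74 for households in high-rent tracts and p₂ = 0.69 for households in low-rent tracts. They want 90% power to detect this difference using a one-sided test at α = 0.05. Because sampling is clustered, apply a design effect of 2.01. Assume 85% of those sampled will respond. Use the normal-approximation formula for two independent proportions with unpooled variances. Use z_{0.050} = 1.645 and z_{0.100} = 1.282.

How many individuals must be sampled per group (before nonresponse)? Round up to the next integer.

n = (z_α + z_β)² · [p₁(1−p₁) + p₂(1−p₂)] / (p₁ − p₂)²
  = (1.645 + 1.282)² · (0.74·0.26 + 0.69·0.31) / (0.05)²
  = (2.927)² · (0.1924 + 0.2139) / 0.0025
  = 8.5673 · 0.4063 / 0.0025
  = 1392.36
Design effect: 2.01 × 1392.36 = 2798.65.
Adjust for 85% response: 2798.65 / 0.85 = 3292.53.
Round up → n = 3293 per group.

n = 3293 per group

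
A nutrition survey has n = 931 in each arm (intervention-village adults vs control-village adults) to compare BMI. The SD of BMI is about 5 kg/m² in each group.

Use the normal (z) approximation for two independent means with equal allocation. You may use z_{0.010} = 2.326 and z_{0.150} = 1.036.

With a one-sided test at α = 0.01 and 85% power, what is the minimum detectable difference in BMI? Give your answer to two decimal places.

Minimum detectable difference ≈ 0.78 kg/m²

δ = (z_α + z_β) · √((σ₁²+σ₂²)/n)
  = (2.326 + 1.036) · √(50/931)
  = 3.362 · √0.05371
  = 3.362 · 0.2317
  = 0.7791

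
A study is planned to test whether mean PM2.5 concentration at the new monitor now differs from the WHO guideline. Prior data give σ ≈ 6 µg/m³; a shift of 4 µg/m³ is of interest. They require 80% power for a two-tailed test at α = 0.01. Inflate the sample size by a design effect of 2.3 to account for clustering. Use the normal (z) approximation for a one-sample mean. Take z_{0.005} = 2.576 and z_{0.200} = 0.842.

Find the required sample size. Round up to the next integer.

n = (z_{α/2} + z_β)² · σ² / δ²
  = (2.576 + 0.842)² · 6² / 4²
  = 11.6827 · 36 / 16
  = 26.29
Design effect: 2.3 × 26.29 = 60.46.
Round up → n = 61.

n = 61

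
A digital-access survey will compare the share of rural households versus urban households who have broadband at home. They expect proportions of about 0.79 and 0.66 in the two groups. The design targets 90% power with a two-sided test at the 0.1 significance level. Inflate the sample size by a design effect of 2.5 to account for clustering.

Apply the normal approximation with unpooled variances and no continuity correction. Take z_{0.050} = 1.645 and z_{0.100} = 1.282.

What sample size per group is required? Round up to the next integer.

n = 495 per group

n = (z_{α/2} + z_β)² · [p₁(1−p₁) + p₂(1−p₂)] / (p₁ − p₂)²
  = (1.645 + 1.282)² · (0.79·0.21 + 0.66·0.34) / (0.13)²
  = (2.927)² · (0.1659 + 0.2244) / 0.0169
  = 8.5673 · 0.3903 / 0.0169
  = 197.86
Design effect: 2.5 × 197.86 = 494.65.
Round up → n = 495 per group.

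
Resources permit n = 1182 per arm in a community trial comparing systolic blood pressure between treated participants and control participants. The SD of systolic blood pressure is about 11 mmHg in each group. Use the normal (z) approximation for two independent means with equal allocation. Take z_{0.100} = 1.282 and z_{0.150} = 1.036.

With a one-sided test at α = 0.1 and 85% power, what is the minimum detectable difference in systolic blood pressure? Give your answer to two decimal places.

Minimum detectable difference ≈ 1.05 mmHg

δ = (z_α + z_β) · √((σ₁²+σ₂²)/n)
  = (1.282 + 1.036) · √(242/1182)
  = 2.318 · √0.20474
  = 2.318 · 0.4525
  = 1.0488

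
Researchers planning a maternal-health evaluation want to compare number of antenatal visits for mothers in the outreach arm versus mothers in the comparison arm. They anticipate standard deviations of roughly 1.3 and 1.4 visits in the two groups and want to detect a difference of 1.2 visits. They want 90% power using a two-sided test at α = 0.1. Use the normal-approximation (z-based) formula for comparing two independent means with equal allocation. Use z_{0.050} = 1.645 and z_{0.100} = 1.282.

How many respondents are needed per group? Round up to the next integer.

n = 22 per group

n = (z_{α/2} + z_β)² · (σ₁² + σ₂²) / δ²
  = (1.645 + 1.282)² · (1.3² + 1.4² = 3.65) / 1.2²
  = 8.5673 · 3.65 / 1.44
  = 21.72
Round up → n = 22 per group.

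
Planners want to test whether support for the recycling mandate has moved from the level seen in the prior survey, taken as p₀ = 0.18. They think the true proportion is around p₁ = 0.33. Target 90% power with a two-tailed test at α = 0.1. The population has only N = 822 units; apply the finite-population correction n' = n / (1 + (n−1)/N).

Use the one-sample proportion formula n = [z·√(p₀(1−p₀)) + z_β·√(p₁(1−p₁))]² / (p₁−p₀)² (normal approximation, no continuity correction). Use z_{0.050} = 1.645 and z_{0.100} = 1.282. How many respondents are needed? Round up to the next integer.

n = [z_{α/2}·√(p₀q₀) + z_β·√(p₁q₁)]² / (p₁ − p₀)²
  = [1.645·√(0.18·0.82) + 1.282·√(0.33·0.67)]² / (0.15)²
  = [1.645·0.3842 + 1.282·0.4702]² / 0.0225
  = [1.2348]² / 0.0225
  = 67.77
Finite-population correction (N = 822): 67.77 / (1 + (67.77 − 1)/822) = 62.68.
Round up → n = 63.

n = 63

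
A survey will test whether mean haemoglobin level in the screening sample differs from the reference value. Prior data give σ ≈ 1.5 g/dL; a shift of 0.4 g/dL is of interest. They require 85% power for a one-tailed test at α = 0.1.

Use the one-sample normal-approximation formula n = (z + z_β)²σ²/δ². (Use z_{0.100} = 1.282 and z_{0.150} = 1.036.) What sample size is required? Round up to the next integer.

n = (z_α + z_β)² · σ² / δ²
  = (1.282 + 1.036)² · 1.5² / 0.4²
  = 5.3731 · 2.25 / 0.16
  = 75.56
Round up → n = 76.

n = 76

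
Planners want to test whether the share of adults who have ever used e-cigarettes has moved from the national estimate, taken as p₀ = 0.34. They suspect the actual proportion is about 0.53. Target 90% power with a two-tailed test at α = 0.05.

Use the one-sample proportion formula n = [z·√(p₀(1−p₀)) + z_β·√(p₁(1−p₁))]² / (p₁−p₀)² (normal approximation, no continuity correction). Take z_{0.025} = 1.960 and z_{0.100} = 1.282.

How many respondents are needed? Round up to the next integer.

n = [z_{α/2}·√(p₀q₀) + z_β·√(p₁q₁)]² / (p₁ − p₀)²
  = [1.960·√(0.34·0.66) + 1.282·√(0.53·0.47)]² / (0.19)²
  = [1.960·0.4737 + 1.282·0.4991]² / 0.0361
  = [1.5683]² / 0.0361
  = 68.13
Round up → n = 69.

n = 69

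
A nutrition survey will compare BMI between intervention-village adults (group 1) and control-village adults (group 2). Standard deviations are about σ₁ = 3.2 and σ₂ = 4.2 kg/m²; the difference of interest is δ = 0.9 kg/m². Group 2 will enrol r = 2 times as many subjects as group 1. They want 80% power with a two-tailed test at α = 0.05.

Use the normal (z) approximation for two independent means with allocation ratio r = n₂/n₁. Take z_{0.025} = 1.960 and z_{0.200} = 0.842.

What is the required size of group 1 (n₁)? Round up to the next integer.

n₁ = 185

n₁ = (z_{α/2} + z_β)² · (σ₁² + σ₂²/r) / δ²
   = (1.960 + 0.842)² · (3.2² + 4.2²/2) / 0.9²
   = 7.8512 · (10.24 + 8.82) / 0.81
   = 7.8512 · 19.06 / 0.81
   = 184.75
Round up → n₁ = 185; n₂ = r·n₁ = 2 × 185 = 370.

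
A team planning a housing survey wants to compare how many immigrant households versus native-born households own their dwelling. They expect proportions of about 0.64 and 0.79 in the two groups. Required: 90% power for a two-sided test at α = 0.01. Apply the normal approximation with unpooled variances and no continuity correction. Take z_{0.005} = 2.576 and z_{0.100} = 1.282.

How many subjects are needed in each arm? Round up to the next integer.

n = 263 per group

n = (z_{α/2} + z_β)² · [p₁(1−p₁) + p₂(1−p₂)] / (p₁ − p₂)²
  = (2.576 + 1.282)² · (0.64·0.36 + 0.79·0.21) / (-0.15)²
  = (3.858)² · (0.2304 + 0.1659) / 0.0225
  = 14.8842 · 0.3963 / 0.0225
  = 262.16
Round up → n = 263 per group.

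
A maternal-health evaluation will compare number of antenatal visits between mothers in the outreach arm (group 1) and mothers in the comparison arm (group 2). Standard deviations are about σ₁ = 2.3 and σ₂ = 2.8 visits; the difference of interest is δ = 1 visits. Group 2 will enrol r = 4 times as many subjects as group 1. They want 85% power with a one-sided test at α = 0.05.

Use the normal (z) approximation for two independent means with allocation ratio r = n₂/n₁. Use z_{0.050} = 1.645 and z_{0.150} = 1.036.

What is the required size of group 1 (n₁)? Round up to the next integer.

n₁ = (z_α + z_β)² · (σ₁² + σ₂²/r) / δ²
   = (1.645 + 1.036)² · (2.3² + 2.8²/4) / 1²
   = 7.1878 · (5.29 + 1.96) / 1
   = 7.1878 · 7.25 / 1
   = 52.11
Round up → n₁ = 53; n₂ = r·n₁ = 4 × 53 = 212.

n₁ = 53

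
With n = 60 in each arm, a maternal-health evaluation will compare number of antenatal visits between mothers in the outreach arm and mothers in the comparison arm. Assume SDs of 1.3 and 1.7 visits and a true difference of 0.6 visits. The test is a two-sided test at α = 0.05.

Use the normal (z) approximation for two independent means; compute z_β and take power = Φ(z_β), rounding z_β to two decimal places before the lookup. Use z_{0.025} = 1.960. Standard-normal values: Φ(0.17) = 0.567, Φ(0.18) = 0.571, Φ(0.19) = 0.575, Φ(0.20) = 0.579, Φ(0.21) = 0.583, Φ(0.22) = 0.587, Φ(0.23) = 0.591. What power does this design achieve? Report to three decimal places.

z_β = δ·√(n/(σ₁²+σ₂²)) − z_{α/2}
    = 0.6 · √(60/4.58) − 1.960
    = 0.6 · 3.61945 − 1.960
    = 2.1717 − 1.960 = 0.2117 → 0.21
Power = Φ(0.21) = 0.583.

Power ≈ 0.583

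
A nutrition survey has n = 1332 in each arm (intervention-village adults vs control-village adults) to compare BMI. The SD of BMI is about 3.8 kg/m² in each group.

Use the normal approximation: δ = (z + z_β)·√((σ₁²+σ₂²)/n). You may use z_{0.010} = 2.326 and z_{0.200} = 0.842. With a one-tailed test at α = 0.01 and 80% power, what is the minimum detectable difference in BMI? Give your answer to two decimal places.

Minimum detectable difference ≈ 0.47 kg/m²

δ = (z_α + z_β) · √((σ₁²+σ₂²)/n)
  = (2.326 + 0.842) · √(28.88/1332)
  = 3.168 · √0.02168
  = 3.168 · 0.1472
  = 0.4665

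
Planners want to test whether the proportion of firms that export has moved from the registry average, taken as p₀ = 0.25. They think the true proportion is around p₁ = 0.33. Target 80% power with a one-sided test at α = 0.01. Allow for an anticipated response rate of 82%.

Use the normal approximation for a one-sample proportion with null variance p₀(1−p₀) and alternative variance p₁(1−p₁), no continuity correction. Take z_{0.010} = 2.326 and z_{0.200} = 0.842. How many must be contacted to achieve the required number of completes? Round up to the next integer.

n = [z_α·√(p₀q₀) + z_β·√(p₁q₁)]² / (p₁ − p₀)²
  = [2.326·√(0.25·0.75) + 0.842·√(0.33·0.67)]² / (0.08)²
  = [2.326·0.4330 + 0.842·0.4702]² / 0.0064
  = [1.4031]² / 0.0064
  = 307.61
Adjust for 82% response: 307.61 / 0.82 = 375.13.
Round up → n = 376.

n = 376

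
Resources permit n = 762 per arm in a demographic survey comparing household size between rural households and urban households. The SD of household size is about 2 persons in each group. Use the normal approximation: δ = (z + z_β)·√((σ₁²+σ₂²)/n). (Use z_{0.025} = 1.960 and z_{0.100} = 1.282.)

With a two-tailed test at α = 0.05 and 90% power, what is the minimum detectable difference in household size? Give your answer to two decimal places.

Minimum detectable difference ≈ 0.33 persons

δ = (z_{α/2} + z_β) · √((σ₁²+σ₂²)/n)
  = (1.960 + 1.282) · √(8/762)
  = 3.242 · √0.0105
  = 3.242 · 0.1025
  = 0.3322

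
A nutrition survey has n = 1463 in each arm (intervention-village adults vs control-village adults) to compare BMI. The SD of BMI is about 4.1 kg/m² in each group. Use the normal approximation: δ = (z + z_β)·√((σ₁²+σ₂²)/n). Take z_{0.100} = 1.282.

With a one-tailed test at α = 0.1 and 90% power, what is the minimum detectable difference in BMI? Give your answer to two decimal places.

δ = (z_α + z_β) · √((σ₁²+σ₂²)/n)
  = (1.282 + 1.282) · √(33.62/1463)
  = 2.564 · √0.02298
  = 2.564 · 0.1516
  = 0.3887

Minimum detectable difference ≈ 0.39 kg/m²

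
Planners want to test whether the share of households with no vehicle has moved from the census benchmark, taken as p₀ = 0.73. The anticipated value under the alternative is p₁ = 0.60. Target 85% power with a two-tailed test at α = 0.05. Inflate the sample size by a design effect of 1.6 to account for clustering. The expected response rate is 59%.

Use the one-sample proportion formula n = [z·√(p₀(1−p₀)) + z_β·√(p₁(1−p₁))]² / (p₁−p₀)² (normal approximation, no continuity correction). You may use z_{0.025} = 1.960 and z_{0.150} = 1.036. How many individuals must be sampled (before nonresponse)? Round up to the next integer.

n = 305

n = [z_{α/2}·√(p₀q₀) + z_β·√(p₁q₁)]² / (p₁ − p₀)²
  = [1.960·√(0.73·0.27) + 1.036·√(0.60·0.40)]² / (-0.13)²
  = [1.960·0.4440 + 1.036·0.4899]² / 0.0169
  = [1.3777]² / 0.0169
  = 112.31
Design effect: 1.6 × 112.31 = 179.70.
Adjust for 59% response: 179.70 / 0.59 = 304.57.
Round up → n = 305.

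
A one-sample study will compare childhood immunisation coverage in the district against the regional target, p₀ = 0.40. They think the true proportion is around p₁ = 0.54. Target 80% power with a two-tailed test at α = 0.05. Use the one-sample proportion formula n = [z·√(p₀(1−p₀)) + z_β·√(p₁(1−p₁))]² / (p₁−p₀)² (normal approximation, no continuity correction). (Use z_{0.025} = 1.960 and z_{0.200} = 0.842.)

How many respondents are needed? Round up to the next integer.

n = [z_{α/2}·√(p₀q₀) + z_β·√(p₁q₁)]² / (p₁ − p₀)²
  = [1.960·√(0.40·0.60) + 0.842·√(0.54·0.46)]² / (0.14)²
  = [1.960·0.4899 + 0.842·0.4984]² / 0.0196
  = [1.3799]² / 0.0196
  = 97.14
Round up → n = 98.

n = 98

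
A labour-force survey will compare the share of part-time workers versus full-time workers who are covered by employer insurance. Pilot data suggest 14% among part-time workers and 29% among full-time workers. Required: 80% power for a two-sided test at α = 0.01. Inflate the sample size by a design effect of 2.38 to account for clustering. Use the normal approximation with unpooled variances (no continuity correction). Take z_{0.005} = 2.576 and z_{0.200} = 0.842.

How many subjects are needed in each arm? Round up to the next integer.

n = (z_{α/2} + z_β)² · [p₁(1−p₁) + p₂(1−p₂)] / (p₁ − p₂)²
  = (2.576 + 0.842)² · (0.14·0.86 + 0.29·0.71) / (-0.15)²
  = (3.418)² · (0.1204 + 0.2059) / 0.0225
  = 11.6827 · 0.3263 / 0.0225
  = 169.43
Design effect: 2.38 × 169.43 = 403.23.
Round up → n = 404 per group.

n = 404 per group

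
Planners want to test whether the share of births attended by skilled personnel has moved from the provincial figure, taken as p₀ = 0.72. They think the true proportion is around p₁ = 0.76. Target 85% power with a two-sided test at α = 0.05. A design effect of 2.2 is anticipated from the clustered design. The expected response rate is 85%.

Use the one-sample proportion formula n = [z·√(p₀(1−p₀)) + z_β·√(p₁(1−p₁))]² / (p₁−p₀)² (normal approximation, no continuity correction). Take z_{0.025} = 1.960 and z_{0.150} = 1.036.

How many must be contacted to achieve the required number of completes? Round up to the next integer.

n = 2830

n = [z_{α/2}·√(p₀q₀) + z_β·√(p₁q₁)]² / (p₁ − p₀)²
  = [1.960·√(0.72·0.28) + 1.036·√(0.76·0.24)]² / (0.04)²
  = [1.960·0.4490 + 1.036·0.4271]² / 0.0016
  = [1.3225]² / 0.0016
  = 1093.12
Design effect: 2.2 × 1093.12 = 2404.87.
Adjust for 85% response: 2404.87 / 0.85 = 2829.26.
Round up → n = 2830.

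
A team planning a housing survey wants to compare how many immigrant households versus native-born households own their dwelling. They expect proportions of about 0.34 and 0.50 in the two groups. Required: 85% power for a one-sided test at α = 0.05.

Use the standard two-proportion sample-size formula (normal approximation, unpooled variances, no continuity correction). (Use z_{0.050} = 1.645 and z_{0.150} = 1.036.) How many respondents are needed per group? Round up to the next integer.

n = (z_α + z_β)² · [p₁(1−p₁) + p₂(1−p₂)] / (p₁ − p₂)²
  = (1.645 + 1.036)² · (0.34·0.66 + 0.50·0.50) / (-0.16)²
  = (2.681)² · (0.2244 + 0.2500) / 0.0256
  = 7.1878 · 0.4744 / 0.0256
  = 133.20
Round up → n = 134 per group.

n = 134 per group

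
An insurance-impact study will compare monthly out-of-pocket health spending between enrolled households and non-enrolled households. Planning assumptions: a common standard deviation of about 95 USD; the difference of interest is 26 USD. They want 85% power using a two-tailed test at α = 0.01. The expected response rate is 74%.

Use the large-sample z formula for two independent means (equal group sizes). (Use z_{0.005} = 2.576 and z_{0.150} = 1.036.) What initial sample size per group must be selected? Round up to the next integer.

n = (z_{α/2} + z_β)² · (σ₁² + σ₂²) / δ²
  = (2.576 + 1.036)² · (2·95² = 18050) / 26²
  = 13.0465 · 18050 / 676
  = 348.36
Adjust for 74% response: 348.36 / 0.74 = 470.75.
Round up → n = 471 per group.

n = 471 per group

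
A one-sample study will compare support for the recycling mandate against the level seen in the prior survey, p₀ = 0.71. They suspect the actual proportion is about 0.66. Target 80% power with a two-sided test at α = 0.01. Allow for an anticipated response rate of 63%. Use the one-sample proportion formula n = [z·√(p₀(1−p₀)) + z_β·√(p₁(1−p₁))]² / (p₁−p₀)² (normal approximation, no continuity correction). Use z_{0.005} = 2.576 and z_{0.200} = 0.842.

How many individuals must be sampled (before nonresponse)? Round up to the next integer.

n = [z_{α/2}·√(p₀q₀) + z_β·√(p₁q₁)]² / (p₁ − p₀)²
  = [2.576·√(0.71·0.29) + 0.842·√(0.66·0.34)]² / (-0.05)²
  = [2.576·0.4538 + 0.842·0.4737]² / 0.0025
  = [1.5678]² / 0.0025
  = 983.14
Adjust for 63% response: 983.14 / 0.63 = 1560.54.
Round up → n = 1561.

n = 1561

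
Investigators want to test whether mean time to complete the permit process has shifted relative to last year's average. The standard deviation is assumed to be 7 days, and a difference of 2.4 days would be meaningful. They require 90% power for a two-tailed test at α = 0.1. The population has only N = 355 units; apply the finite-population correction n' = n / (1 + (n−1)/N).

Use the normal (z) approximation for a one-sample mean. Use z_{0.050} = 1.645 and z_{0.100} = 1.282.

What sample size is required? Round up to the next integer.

n = (z_{α/2} + z_β)² · σ² / δ²
  = (1.645 + 1.282)² · 7² / 2.4²
  = 8.5673 · 49 / 5.76
  = 72.88
Finite-population correction (N = 355): 72.88 / (1 + (72.88 − 1)/355) = 60.61.
Round up → n = 61.

n = 61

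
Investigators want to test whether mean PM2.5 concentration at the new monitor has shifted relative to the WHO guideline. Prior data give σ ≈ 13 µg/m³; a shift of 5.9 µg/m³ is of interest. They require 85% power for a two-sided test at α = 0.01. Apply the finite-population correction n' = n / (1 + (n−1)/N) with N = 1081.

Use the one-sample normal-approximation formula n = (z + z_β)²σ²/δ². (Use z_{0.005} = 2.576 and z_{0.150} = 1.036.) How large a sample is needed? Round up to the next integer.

n = (z_{α/2} + z_β)² · σ² / δ²
  = (2.576 + 1.036)² · 13² / 5.9²
  = 13.0465 · 169 / 34.81
  = 63.34
Finite-population correction (N = 1081): 63.34 / (1 + (63.34 − 1)/1081) = 59.89.
Round up → n = 60.

n = 60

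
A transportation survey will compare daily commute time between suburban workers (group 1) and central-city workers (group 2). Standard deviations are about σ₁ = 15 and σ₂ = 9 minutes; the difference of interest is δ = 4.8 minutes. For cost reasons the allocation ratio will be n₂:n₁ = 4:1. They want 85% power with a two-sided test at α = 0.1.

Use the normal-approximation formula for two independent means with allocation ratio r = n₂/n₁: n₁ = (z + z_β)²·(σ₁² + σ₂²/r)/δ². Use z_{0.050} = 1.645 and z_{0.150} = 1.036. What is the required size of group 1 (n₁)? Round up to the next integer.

n₁ = 77

n₁ = (z_{α/2} + z_β)² · (σ₁² + σ₂²/r) / δ²
   = (1.645 + 1.036)² · (15² + 9²/4) / 4.8²
   = 7.1878 · (225 + 20.25) / 23.04
   = 7.1878 · 245.25 / 23.04
   = 76.51
Round up → n₁ = 77; n₂ = r·n₁ = 4 × 77 = 308.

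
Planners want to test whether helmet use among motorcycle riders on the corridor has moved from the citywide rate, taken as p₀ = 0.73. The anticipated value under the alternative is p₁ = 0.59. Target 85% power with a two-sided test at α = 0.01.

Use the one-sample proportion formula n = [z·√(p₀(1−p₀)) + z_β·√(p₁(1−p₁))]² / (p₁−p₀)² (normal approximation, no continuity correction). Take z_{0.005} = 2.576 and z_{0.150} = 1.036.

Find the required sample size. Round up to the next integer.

n = 140

n = [z_{α/2}·√(p₀q₀) + z_β·√(p₁q₁)]² / (p₁ − p₀)²
  = [2.576·√(0.73·0.27) + 1.036·√(0.59·0.41)]² / (-0.14)²
  = [2.576·0.4440 + 1.036·0.4918]² / 0.0196
  = [1.6532]² / 0.0196
  = 139.44
Round up → n = 140.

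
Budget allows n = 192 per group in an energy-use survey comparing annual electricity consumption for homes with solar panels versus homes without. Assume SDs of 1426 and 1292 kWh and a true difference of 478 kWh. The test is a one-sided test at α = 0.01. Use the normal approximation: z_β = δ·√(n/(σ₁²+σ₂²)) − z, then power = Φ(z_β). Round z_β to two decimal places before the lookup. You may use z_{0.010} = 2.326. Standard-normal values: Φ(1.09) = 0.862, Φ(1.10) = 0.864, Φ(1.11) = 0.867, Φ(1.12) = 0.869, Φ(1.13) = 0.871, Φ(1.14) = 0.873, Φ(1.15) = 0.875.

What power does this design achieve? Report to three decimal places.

z_β = δ·√(n/(σ₁²+σ₂²)) − z_α
    = 478 · √(192/3702740) − 2.326
    = 478 · 0.00720 − 2.326
    = 3.4420 − 2.326 = 1.1160 → 1.12
Power = Φ(1.12) = 0.869.

Power ≈ 0.869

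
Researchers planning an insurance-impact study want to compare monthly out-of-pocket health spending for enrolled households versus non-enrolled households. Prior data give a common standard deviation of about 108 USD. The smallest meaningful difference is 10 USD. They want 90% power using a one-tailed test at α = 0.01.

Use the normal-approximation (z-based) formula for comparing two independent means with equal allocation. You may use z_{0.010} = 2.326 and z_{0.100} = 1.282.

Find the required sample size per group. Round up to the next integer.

n = (z_α + z_β)² · (σ₁² + σ₂²) / δ²
  = (2.326 + 1.282)² · (2·108² = 23328) / 10²
  = 13.0177 · 23328 / 100
  = 3036.76
Round up → n = 3037 per group.

n = 3037 per group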